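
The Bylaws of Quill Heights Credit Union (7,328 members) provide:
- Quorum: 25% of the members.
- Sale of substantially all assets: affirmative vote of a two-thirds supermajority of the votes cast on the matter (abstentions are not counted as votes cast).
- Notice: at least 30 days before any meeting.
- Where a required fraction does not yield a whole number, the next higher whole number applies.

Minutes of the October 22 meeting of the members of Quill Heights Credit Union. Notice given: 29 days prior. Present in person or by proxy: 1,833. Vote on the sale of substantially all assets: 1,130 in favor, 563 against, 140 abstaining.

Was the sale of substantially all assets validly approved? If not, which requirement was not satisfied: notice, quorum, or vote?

Notice: 29 days given; 30 required. Not satisfied.
Quorum: 25% of 7,328 = 1,832; 1,833 present. Satisfied.
Vote: requires two-thirds of the votes cast (1,833 − 140 abstaining = 1,693); 2/3 of 1693 = 1128.67, rounded up to 1129, so 1,129 needed; 1,130 in favor. Satisfied.

Invalid — notice requirement not satisfied.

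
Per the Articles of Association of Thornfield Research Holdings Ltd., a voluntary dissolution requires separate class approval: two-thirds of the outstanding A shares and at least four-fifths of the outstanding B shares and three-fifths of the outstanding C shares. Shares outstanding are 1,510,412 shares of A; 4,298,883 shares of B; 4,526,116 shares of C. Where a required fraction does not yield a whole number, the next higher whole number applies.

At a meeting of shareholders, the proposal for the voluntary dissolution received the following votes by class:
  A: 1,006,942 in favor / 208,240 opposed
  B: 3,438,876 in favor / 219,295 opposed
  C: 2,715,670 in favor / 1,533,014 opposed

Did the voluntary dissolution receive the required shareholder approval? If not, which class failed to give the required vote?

A: 2/3 of 1510412 = 1006941.33, rounded up to 1006942; 1,006,942 required, 1,006,942 in favor — approved.
B: 4/5 of 4298883 = 3439106.40, rounded up to 3439107; 3,439,107 required, 3,438,876 in favor — not approved.
C: 3/5 of 4526116 = 2715669.60, rounded up to 2715670; 2,715,670 required, 2,715,670 in favor — approved.

Not approved — the B shares did not give the required vote.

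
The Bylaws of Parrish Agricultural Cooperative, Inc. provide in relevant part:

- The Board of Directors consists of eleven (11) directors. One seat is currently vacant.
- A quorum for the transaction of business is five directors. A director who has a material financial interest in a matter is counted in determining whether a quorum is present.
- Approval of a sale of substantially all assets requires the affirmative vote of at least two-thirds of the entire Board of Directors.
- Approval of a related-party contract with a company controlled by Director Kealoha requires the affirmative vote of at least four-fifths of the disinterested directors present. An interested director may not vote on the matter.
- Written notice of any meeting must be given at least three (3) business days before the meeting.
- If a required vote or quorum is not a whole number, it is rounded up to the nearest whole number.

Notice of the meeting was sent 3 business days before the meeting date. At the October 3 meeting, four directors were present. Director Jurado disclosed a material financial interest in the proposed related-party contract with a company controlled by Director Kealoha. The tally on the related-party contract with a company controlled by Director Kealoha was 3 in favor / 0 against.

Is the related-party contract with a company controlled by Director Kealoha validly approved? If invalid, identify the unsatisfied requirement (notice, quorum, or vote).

Invalid — quorum requirement not satisfied.

Notice: 3 business days given; 3 required (3 ≥ 3). Satisfied.
Quorum: 4 present (interested directors count toward quorum); quorum is 5. Not satisfied.
Vote: the related-party contract with a company controlled by Director Kealoha requires four-fifths of the disinterested directors present (4 − 1 = 3). 4/5 of 3 = 2.40, rounded up to 3, so 3 affirmative votes are needed; 3 voted in favor. Satisfied. (Moot — without a quorum no business can be validly transacted.)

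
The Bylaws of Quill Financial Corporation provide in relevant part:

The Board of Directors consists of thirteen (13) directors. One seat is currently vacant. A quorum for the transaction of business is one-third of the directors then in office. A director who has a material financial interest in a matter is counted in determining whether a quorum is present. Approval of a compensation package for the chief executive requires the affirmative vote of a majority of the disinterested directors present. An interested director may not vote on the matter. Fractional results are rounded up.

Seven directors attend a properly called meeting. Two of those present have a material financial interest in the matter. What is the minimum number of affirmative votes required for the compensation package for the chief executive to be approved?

The compensation package for the chief executive requires a majority of the disinterested directors present (7 − 2 = 5).
A majority of 5 is 3.

3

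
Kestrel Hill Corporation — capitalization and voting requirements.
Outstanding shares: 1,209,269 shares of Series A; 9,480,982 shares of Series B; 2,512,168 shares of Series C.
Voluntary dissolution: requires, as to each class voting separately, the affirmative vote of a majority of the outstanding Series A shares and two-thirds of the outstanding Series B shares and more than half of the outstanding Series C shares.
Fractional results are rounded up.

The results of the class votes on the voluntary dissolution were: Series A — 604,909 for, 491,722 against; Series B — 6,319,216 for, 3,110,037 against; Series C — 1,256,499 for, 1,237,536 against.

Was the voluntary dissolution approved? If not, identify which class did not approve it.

Not approved — the Series B shares did not give the required vote.

Series A: a majority of 1209269 is 604635; 604,635 required, 604,909 in favor — approved.
Series B: 2/3 of 9480982 = 6320654.67, rounded up to 6320655; 6,320,655 required, 6,319,216 in favor — not approved.
Series C: a majority of 2512168 is 1256085; 1,256,085 required, 1,256,499 in favor — approved.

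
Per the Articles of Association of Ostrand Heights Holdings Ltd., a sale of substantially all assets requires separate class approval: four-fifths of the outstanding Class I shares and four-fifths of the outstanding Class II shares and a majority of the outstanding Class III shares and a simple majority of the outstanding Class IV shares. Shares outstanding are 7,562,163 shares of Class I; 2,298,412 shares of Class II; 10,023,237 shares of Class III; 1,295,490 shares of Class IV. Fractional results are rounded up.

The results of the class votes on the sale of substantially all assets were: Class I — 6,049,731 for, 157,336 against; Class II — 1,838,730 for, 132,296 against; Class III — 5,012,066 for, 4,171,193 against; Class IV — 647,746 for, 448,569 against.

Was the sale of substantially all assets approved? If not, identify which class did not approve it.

Approved — every class gave the required vote.

Class I: 4/5 of 7562163 = 6049730.40, rounded up to 6049731; 6,049,731 required, 6,049,731 in favor — approved.
Class II: 4/5 of 2298412 = 1838729.60, rounded up to 1838730; 1,838,730 required, 1,838,730 in favor — approved.
Class III: a majority of 10023237 is 5011619; 5,011,619 required, 5,012,066 in favor — approved.
Class IV: a majority of 1295490 is 647746; 647,746 required, 647,746 in favor — approved.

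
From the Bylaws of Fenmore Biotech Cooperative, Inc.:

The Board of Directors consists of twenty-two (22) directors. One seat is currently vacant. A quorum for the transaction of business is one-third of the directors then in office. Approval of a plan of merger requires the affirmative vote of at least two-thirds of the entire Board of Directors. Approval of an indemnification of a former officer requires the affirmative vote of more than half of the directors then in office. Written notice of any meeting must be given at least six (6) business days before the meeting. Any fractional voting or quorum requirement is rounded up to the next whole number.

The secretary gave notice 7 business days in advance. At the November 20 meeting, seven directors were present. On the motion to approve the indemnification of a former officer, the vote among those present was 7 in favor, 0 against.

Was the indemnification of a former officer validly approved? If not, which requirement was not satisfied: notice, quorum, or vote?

Invalid — vote requirement not satisfied.

Notice: 7 business days given; 6 required (7 ≥ 6). Satisfied.
Quorum: 7 present; quorum is 7. Satisfied.
Vote: the indemnification of a former officer requires a majority of the directors then in office (21). A majority of 21 is 11, so 11 affirmative votes are needed; 7 voted in favor. Not satisfied.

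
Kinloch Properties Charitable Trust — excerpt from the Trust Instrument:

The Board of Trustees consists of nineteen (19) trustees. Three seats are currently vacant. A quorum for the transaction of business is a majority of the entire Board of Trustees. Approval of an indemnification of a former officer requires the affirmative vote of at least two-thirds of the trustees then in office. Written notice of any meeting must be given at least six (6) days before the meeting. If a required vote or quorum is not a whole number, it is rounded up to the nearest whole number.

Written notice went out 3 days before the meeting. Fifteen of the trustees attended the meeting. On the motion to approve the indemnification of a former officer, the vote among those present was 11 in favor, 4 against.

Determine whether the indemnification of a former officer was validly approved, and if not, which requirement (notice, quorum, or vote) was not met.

Notice: 3 days given; 6 required (3 < 6). Not satisfied.
Quorum: 15 present; quorum is 10. Satisfied.
Vote: the indemnification of a former officer requires two-thirds of the trustees then in office (16). 2/3 of 16 = 10.67, rounded up to 11, so 11 affirmative votes are needed; 11 voted in favor. Satisfied.

Invalid — notice requirement not satisfied.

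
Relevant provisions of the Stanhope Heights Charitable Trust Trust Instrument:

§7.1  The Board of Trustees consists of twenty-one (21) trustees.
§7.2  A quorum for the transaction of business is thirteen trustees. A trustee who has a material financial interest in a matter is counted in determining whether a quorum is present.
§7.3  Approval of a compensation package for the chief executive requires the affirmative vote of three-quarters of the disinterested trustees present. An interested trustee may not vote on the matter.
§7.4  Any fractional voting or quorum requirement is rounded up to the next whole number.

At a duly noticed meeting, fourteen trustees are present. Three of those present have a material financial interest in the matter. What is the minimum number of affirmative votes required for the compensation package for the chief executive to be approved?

9

The compensation package for the chief executive requires three-fourths of the disinterested trustees present (14 − 3 = 11).
3/4 of 11 = 8.25, rounded up to 9.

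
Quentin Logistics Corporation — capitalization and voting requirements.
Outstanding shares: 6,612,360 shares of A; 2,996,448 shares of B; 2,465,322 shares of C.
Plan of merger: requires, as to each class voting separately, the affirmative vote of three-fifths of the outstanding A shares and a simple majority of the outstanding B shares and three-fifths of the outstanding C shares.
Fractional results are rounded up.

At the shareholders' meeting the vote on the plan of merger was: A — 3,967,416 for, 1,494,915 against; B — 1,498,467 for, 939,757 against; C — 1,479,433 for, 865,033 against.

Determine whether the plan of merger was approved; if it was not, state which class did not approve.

Approved — every class gave the required vote.

A: 3/5 of 6612360 = 3967416; 3,967,416 required, 3,967,416 in favor — approved.
B: a majority of 2996448 is 1498225; 1,498,225 required, 1,498,467 in favor — approved.
C: 3/5 of 2465322 = 1479193.20, rounded up to 1479194; 1,479,194 required, 1,479,433 in favor — approved.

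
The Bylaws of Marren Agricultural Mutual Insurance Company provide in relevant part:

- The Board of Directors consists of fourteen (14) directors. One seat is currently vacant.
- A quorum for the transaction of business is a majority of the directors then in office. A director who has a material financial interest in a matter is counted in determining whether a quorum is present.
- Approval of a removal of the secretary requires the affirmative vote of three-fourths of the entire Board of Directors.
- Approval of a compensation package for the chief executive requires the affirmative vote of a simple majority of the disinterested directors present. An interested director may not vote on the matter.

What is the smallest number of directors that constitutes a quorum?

A majority of 13 is 7.

7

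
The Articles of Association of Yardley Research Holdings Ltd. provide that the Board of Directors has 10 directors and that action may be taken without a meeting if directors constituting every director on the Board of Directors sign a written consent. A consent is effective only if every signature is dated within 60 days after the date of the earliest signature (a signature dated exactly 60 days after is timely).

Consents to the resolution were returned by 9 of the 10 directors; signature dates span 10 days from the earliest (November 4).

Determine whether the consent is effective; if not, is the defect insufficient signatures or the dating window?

Signatures required: all of 10 — unanimous means all 10, so 10 needed; 9 signed. Insufficient.
Dating window: the latest signature is 10 days after the earliest; the limit is 60 days. Within the window.

Not effective — insufficient signatures.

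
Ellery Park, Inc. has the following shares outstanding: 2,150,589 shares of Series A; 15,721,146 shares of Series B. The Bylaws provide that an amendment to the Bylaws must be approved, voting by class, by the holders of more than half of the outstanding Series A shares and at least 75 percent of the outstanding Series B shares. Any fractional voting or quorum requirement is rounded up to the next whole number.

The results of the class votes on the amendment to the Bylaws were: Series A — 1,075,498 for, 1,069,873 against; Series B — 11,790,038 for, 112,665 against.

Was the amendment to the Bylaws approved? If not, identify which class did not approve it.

Series A: a majority of 2150589 is 1075295; 1,075,295 required, 1,075,498 in favor — approved.
Series B: 3/4 of 15721146 = 11790859.50, rounded up to 11790860; 11,790,860 required, 11,790,038 in favor — not approved.

Not approved — the Series B shares did not give the required vote.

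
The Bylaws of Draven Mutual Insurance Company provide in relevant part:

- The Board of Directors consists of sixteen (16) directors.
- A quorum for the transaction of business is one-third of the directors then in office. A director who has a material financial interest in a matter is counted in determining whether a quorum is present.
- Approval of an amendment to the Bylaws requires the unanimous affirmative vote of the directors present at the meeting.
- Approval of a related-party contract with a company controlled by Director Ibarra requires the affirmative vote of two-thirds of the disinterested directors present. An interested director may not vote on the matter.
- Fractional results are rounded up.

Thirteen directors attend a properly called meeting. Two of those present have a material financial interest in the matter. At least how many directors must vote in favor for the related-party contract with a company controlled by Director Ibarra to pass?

The related-party contract with a company controlled by Director Ibarra requires two-thirds of the disinterested directors present (13 − 2 = 11).
2/3 of 11 = 7.33, rounded up to 8.

8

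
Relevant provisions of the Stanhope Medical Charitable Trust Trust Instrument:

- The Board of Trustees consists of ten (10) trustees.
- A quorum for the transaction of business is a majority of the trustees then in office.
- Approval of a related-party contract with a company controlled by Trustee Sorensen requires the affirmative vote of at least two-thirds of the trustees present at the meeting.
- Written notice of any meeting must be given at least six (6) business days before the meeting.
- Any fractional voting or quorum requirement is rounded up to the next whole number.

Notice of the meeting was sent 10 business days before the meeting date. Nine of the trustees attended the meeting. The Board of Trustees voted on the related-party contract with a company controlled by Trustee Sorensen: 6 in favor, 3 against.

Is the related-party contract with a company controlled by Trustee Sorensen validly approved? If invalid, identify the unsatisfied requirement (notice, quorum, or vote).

Notice: 10 business days given; 6 required (10 ≥ 6). Satisfied.
Quorum: 9 present; quorum is 6. Satisfied.
Vote: the related-party contract with a company controlled by Trustee Sorensen requires two-thirds of the trustees present (9). 2/3 of 9 = 6, so 6 affirmative votes are needed; 6 voted in favor. Satisfied.

Valid — all requirements satisfied.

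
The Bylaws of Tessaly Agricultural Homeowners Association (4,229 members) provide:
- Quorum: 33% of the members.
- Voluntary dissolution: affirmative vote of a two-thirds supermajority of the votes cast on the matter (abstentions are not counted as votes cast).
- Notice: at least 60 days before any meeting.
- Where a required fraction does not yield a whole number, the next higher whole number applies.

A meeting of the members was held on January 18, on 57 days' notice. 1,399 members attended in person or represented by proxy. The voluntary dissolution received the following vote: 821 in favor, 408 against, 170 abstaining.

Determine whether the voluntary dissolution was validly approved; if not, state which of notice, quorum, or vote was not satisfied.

Notice: 57 days given; 60 required. Not satisfied.
Quorum: 33% of 4,229 = 1,395.57, rounded up to 1,396; 1,399 present. Satisfied.
Vote: requires two-thirds of the votes cast (1,399 − 170 abstaining = 1,229); 2/3 of 1229 = 819.33, rounded up to 820, so 820 needed; 821 in favor. Satisfied.

Invalid — notice requirement not satisfied.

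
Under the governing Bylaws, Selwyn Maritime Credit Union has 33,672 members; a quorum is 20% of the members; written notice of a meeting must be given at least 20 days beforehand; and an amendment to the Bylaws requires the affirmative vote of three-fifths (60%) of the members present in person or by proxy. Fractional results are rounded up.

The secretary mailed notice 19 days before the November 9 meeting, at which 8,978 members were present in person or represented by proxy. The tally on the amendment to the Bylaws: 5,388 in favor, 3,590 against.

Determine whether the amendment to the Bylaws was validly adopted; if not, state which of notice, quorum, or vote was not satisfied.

Invalid — notice requirement not satisfied.

Notice: 19 days given; 20 required. Not satisfied.
Quorum: 20% of 33,672 = 6,734.40, rounded up to 6,735; 8,978 present. Satisfied.
Vote: requires three-fifths of those present (8,978); 3/5 of 8978 = 5386.80, rounded up to 5387, so 5,387 needed; 5,388 in favor. Satisfied.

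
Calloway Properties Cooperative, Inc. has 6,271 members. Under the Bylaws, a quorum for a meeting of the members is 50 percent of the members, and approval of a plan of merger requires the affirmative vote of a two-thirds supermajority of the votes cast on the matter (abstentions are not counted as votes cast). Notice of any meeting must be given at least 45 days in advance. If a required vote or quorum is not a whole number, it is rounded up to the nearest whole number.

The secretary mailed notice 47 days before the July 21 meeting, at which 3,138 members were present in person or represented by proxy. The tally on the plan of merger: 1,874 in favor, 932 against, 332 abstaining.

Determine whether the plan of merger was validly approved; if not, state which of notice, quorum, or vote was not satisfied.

Notice: 47 days given; 45 required. Satisfied.
Quorum: 50% of 6,271 = 3,135.50, rounded up to 3,136; 3,138 present. Satisfied.
Vote: requires two-thirds of the votes cast (3,138 − 332 abstaining = 2,806); 2/3 of 2806 = 1870.67, rounded up to 1871, so 1,871 needed; 1,874 in favor. Satisfied.

Valid — all requirements satisfied.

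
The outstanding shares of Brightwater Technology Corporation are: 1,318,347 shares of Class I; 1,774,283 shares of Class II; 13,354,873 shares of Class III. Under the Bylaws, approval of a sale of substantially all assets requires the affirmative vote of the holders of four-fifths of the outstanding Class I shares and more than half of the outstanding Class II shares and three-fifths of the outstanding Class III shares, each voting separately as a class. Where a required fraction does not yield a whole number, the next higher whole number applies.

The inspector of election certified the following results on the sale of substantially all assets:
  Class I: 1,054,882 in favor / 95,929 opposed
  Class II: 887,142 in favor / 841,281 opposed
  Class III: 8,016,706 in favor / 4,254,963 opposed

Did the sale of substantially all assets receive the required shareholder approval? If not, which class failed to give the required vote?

Class I: 4/5 of 1318347 = 1054677.60, rounded up to 1054678; 1,054,678 required, 1,054,882 in favor — approved.
Class II: a majority of 1774283 is 887142; 887,142 required, 887,142 in favor — approved.
Class III: 3/5 of 13354873 = 8012923.80, rounded up to 8012924; 8,012,924 required, 8,016,706 in favor — approved.

Approved — every class gave the required vote.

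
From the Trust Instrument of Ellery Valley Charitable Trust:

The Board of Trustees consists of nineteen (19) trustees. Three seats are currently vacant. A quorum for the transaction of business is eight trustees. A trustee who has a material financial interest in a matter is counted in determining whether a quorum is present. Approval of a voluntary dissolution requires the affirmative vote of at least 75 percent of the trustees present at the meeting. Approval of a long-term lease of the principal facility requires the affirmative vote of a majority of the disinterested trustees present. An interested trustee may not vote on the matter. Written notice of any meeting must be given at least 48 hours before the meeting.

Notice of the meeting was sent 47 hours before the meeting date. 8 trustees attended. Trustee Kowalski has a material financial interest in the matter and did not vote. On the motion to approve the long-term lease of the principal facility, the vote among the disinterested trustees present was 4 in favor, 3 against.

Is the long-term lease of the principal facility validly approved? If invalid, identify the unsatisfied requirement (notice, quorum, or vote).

Notice: 47 hours given; 48 required (47 < 48). Not satisfied.
Quorum: 8 present (interested trustees count toward quorum); quorum is 8. Satisfied.
Vote: the long-term lease of the principal facility requires a majority of the disinterested trustees present (8 − 1 = 7). A majority of 7 is 4, so 4 affirmative votes are needed; 4 voted in favor. Satisfied.

Invalid — notice requirement not satisfied.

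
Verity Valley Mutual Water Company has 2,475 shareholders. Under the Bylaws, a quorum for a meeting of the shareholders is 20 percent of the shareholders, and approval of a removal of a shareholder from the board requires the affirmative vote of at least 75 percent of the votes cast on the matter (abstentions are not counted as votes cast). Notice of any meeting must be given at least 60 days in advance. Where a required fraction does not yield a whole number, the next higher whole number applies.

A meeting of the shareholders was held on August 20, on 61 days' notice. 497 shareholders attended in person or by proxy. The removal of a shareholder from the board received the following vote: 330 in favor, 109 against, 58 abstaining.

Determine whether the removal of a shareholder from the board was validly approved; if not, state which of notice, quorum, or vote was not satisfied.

Notice: 61 days given; 60 required. Satisfied.
Quorum: 20% of 2,475 = 495; 497 present. Satisfied.
Vote: requires three-fourths of the votes cast (497 − 58 abstaining = 439); 3/4 of 439 = 329.25, rounded up to 330, so 330 needed; 330 in favor. Satisfied.

Valid — all requirements satisfied.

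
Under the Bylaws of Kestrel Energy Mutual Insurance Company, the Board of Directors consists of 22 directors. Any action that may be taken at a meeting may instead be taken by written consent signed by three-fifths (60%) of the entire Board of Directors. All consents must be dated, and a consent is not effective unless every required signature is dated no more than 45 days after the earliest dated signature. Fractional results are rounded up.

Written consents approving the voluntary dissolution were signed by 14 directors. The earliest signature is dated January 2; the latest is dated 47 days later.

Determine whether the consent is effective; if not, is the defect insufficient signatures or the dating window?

Not effective — dating-window requirement not satisfied.

Signatures required: three-fifths (60%) of 22 — 3/5 of 22 = 13.20, rounded up to 14, so 14 needed; 14 signed. Sufficient.
Dating window: the latest signature is 47 days after the earliest; the limit is 45 days. Outside the window.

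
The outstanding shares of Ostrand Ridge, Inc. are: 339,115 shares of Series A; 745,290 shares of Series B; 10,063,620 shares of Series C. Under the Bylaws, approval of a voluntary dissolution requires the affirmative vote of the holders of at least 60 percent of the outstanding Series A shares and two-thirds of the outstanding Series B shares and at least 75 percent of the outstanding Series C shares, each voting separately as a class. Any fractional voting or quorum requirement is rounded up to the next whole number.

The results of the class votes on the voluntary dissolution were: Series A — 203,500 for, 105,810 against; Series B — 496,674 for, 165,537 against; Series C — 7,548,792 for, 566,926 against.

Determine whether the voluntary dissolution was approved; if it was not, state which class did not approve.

Not approved — the Series B shares did not give the required vote.

Series A: 3/5 of 339115 = 203469; 203,469 required, 203,500 in favor — approved.
Series B: 2/3 of 745290 = 496860; 496,860 required, 496,674 in favor — not approved.
Series C: 3/4 of 10063620 = 7547715; 7,547,715 required, 7,548,792 in favor — approved.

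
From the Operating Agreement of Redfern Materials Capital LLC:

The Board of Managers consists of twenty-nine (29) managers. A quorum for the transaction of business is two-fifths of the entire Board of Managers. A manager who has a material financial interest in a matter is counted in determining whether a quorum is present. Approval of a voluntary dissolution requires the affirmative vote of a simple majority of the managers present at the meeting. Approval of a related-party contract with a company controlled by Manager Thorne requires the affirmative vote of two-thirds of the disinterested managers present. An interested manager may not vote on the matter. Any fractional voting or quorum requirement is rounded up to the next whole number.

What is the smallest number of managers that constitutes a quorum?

12

2/5 of 29 = 11.60, rounded up to 12.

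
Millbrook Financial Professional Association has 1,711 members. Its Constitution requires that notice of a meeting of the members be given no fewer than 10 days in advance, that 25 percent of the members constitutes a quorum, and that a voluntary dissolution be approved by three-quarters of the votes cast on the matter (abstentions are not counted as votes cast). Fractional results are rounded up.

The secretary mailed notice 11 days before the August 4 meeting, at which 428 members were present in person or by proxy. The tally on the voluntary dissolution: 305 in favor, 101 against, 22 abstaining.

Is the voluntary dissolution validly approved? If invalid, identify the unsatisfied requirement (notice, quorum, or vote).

Notice: 11 days given; 10 required. Satisfied.
Quorum: 25% of 1,711 = 427.75, rounded up to 428; 428 present. Satisfied.
Vote: requires three-fourths of the votes cast (428 − 22 abstaining = 406); 3/4 of 406 = 304.50, rounded up to 305, so 305 needed; 305 in favor. Satisfied.

Valid — all requirements satisfied.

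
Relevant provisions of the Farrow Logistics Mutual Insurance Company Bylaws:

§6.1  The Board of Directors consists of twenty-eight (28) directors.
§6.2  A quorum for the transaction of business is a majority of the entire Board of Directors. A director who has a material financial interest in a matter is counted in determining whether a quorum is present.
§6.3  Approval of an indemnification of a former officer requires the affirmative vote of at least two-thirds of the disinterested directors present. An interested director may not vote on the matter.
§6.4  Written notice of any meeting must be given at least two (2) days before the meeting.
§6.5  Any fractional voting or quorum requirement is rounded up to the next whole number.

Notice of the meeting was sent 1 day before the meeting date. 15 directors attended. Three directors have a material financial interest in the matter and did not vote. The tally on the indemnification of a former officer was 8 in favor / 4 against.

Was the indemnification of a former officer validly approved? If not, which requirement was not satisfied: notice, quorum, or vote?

Notice: 1 day given; 2 required (1 < 2). Not satisfied.
Quorum: 15 present (interested directors count toward quorum); quorum is 15. Satisfied.
Vote: the indemnification of a former officer requires two-thirds of the disinterested directors present (15 − 3 = 12). 2/3 of 12 = 8, so 8 affirmative votes are needed; 8 voted in favor. Satisfied.

Invalid — notice requirement not satisfied.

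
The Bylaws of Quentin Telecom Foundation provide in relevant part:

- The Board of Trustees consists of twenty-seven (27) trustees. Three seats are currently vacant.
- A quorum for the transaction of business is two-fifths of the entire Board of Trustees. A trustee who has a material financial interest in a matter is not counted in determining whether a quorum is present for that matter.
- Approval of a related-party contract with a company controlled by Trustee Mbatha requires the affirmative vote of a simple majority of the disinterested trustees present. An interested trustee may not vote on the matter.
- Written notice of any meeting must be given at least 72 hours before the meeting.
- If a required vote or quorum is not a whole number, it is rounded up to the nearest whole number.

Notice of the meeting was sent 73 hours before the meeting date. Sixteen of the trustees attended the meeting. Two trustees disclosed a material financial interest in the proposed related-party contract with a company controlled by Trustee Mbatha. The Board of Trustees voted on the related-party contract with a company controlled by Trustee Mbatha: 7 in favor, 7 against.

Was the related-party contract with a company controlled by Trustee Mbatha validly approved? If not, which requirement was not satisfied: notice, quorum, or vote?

Invalid — vote requirement not satisfied.

Notice: 73 hours given; 72 required (73 ≥ 72). Satisfied.
Quorum: 16 present, but the 2 interested trustees do not count, leaving 14. Quorum is 11. Satisfied.
Vote: the related-party contract with a company controlled by Trustee Mbatha requires a majority of the disinterested trustees present (16 − 2 = 14). A majority of 14 is 8, so 8 affirmative votes are needed; 7 voted in favor. Not satisfied.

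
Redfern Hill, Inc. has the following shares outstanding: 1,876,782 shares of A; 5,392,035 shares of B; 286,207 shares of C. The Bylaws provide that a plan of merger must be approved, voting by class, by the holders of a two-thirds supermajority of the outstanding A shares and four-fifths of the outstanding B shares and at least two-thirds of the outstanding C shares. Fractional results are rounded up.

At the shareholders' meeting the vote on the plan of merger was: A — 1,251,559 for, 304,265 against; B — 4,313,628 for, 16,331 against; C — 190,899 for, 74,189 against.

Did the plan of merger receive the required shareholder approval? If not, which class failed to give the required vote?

A: 2/3 of 1876782 = 1251188; 1,251,188 required, 1,251,559 in favor — approved.
B: 4/5 of 5392035 = 4313628; 4,313,628 required, 4,313,628 in favor — approved.
C: 2/3 of 286207 = 190804.67, rounded up to 190805; 190,805 required, 190,899 in favor — approved.

Approved — every class gave the required vote.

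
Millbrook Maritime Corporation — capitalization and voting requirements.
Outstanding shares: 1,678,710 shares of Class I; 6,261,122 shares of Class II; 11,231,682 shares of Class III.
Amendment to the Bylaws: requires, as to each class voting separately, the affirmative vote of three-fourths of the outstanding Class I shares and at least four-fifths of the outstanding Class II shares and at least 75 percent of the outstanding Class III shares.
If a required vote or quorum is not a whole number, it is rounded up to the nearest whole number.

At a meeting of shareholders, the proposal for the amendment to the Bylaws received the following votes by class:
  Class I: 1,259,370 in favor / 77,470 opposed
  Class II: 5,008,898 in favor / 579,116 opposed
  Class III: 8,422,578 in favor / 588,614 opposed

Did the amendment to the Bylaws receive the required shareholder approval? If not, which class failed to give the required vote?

Class I: 3/4 of 1678710 = 1259032.50, rounded up to 1259033; 1,259,033 required, 1,259,370 in favor — approved.
Class II: 4/5 of 6261122 = 5008897.60, rounded up to 5008898; 5,008,898 required, 5,008,898 in favor — approved.
Class III: 3/4 of 11231682 = 8423761.50, rounded up to 8423762; 8,423,762 required, 8,422,578 in favor — not approved.

Not approved — the Class III shares did not give the required vote.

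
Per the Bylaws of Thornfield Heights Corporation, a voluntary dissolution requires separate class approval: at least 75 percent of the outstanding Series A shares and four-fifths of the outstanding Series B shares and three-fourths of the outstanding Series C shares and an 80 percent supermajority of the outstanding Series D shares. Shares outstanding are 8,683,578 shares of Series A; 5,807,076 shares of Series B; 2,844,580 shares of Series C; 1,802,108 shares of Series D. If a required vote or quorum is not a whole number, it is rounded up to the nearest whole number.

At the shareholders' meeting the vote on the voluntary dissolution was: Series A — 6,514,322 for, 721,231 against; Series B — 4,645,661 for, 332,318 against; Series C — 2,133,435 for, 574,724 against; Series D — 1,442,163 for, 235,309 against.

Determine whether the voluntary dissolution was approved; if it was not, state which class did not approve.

Series A: 3/4 of 8683578 = 6512683.50, rounded up to 6512684; 6,512,684 required, 6,514,322 in favor — approved.
Series B: 4/5 of 5807076 = 4645660.80, rounded up to 4645661; 4,645,661 required, 4,645,661 in favor — approved.
Series C: 3/4 of 2844580 = 2133435; 2,133,435 required, 2,133,435 in favor — approved.
Series D: 4/5 of 1802108 = 1441686.40, rounded up to 1441687; 1,441,687 required, 1,442,163 in favor — approved.

Approved — every class gave the required vote.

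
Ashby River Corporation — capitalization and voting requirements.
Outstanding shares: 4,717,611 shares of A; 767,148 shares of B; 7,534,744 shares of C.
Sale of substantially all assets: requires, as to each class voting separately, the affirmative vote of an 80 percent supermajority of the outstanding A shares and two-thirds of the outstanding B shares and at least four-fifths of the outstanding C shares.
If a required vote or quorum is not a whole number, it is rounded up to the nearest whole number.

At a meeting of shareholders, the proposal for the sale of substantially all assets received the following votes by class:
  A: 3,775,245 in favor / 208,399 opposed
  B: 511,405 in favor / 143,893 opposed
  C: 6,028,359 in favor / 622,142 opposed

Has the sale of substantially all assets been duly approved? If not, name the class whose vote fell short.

Not approved — the B shares did not give the required vote.

A: 4/5 of 4717611 = 3774088.80, rounded up to 3774089; 3,774,089 required, 3,775,245 in favor — approved.
B: 2/3 of 767148 = 511432; 511,432 required, 511,405 in favor — not approved.
C: 4/5 of 7534744 = 6027795.20, rounded up to 6027796; 6,027,796 required, 6,028,359 in favor — approved.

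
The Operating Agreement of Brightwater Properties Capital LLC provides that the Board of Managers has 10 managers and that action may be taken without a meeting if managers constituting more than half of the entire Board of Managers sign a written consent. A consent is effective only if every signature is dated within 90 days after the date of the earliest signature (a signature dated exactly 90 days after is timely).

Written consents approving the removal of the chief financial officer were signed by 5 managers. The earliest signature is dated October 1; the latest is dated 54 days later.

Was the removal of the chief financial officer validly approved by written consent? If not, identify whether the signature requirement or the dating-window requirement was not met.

Signatures required: more than half of 10 — a majority of 10 is 6, so 6 needed; 5 signed. Insufficient.
Dating window: the latest signature is 54 days after the earliest; the limit is 90 days. Within the window.

Not effective — insufficient signatures.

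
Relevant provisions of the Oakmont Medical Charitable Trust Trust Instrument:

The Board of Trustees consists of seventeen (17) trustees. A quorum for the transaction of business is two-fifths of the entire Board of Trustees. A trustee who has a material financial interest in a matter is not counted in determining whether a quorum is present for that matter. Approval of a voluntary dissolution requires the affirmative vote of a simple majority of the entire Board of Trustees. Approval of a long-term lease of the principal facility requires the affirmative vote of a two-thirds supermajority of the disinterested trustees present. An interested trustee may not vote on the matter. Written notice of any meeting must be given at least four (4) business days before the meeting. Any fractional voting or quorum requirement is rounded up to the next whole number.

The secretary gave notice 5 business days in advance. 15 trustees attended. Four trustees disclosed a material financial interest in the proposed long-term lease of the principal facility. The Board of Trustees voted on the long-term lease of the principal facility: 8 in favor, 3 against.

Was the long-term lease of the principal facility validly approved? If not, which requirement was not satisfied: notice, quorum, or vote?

Valid — all requirements satisfied.

Notice: 5 business days given; 4 required (5 ≥ 4). Satisfied.
Quorum: 15 present, but the 4 interested trustees do not count, leaving 11. Quorum is 7. Satisfied.
Vote: the long-term lease of the principal facility requires two-thirds of the disinterested trustees present (15 − 4 = 11). 2/3 of 11 = 7.33, rounded up to 8, so 8 affirmative votes are needed; 8 voted in favor. Satisfied.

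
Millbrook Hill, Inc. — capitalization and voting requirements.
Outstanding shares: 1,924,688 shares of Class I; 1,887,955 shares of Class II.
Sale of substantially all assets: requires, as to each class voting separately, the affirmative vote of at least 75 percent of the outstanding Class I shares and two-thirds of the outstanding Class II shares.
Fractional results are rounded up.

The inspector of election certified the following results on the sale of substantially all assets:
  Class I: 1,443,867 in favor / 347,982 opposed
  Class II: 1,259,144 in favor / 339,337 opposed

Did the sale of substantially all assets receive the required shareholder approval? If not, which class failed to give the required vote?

Class I: 3/4 of 1924688 = 1443516; 1,443,516 required, 1,443,867 in favor — approved.
Class II: 2/3 of 1887955 = 1258636.67, rounded up to 1258637; 1,258,637 required, 1,259,144 in favor — approved.

Approved — every class gave the required vote.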